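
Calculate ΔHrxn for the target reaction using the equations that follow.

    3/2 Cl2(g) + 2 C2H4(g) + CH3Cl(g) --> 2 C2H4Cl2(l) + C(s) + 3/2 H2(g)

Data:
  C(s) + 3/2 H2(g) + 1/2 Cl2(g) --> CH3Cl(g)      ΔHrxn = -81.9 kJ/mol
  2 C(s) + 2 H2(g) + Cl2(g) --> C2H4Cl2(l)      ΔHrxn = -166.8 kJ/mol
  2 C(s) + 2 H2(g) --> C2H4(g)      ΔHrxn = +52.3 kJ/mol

equation 1 reversed (reverse to put CH3Cl(g) on the reactant side): +81.9 kJ/mol
equation 2 × 2 (×2 to match 2 C2H4Cl2(l) in the target): (2)·(-166.8) = -333.6 kJ/mol
equation 3 reversed and × 2 (C2H4(g) must end up as a reactant; ×2 to match 2 C2H4(g) in the target): (-2)·(+52.3) = -104.6 kJ/mol
ΔHrxn = (-1)·(-81.9) + (2)·(-166.8) + (-2)·(+52.3) = -356.3 kJ/mol

ΔHrxn = -356.3 kJ/mol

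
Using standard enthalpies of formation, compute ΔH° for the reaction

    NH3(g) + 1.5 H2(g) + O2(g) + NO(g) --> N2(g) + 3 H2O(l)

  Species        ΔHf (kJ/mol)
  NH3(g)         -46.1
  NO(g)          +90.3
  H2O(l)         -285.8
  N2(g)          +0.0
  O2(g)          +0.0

ΔH° = -901.6 kJ/mol

Products: 1·(+0.0) + 3·(-285.8) = -857.4
Reactants: 1·(-46.1) + 3/2·(+0.0) + 1·(+0.0) + 1·(+90.3) = +44.2
ΔH° = (-857.4) − (+44.2) = -901.6 kJ/mol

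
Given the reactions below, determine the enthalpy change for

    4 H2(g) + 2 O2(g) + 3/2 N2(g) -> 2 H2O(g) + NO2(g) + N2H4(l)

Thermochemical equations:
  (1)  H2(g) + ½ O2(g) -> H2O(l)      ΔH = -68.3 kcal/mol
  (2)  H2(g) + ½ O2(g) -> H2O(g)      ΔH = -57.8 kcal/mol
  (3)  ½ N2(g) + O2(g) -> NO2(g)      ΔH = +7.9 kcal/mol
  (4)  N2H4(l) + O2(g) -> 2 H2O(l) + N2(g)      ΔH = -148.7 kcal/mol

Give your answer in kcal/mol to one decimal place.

ΔH = -95.6 kcal/mol

(1) × 2: (2)·(-68.3) = -136.6 kcal/mol
(2) × 2 (scale by 2 for the 2 H2O(g)): (2)·(-57.8) = -115.6 kcal/mol
(3) as written (NO2(g) already on the product side): +7.9 kcal/mol
(4) reversed (N2H4(l) must end up as a product): +148.7 kcal/mol
Since enthalpy is a state function, ΔH = (2)·(-68.3) + (2)·(-57.8) + (1)·(+7.9) + (-1)·(-148.7) = -95.6 kcal/mol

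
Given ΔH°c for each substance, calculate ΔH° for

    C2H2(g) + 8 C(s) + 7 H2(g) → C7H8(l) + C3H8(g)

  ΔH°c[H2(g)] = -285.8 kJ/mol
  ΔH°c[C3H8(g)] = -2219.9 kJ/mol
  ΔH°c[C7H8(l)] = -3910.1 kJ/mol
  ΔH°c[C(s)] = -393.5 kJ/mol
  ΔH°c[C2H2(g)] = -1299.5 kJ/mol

ΔH° = -318.1 kJ/mol

Using ΔH = Σ nΔHc°(reactants) − Σ nΔHc°(products):
= [1·(-1299.5) + 8·(-393.5) + 7·(-285.8)] − [1·(-3910.1) + 1·(-2219.9)]
= -318.1 kJ/mol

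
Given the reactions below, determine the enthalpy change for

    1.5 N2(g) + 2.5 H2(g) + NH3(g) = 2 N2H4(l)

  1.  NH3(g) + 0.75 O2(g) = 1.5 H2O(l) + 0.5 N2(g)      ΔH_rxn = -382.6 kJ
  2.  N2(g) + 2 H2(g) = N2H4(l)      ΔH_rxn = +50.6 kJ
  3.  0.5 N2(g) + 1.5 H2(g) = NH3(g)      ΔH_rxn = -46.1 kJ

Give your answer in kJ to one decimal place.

eq. 1: not needed (O2(g) appears nowhere else).
eq. 2 × 2 (×2 to match 2 N2H4(l) in the target): (2)·(+50.6) = +101.2 kJ
eq. 3 reversed: +46.1 kJ
By Hess's law, ΔH_rxn = (+101.2) + (+46.1) = 147.3 kJ

ΔH_rxn = 147.3 kJ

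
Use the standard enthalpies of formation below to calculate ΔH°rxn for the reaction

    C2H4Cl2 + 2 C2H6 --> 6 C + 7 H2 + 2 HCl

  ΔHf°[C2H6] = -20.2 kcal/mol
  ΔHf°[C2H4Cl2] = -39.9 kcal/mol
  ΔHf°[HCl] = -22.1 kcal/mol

ΔH°rxn = 36.1 kcal/mol

ΔH°rxn = Σ nΔHf°(products) − Σ nΔHf°(reactants).
Products: 6·(+0.0) + 7·(+0.0) + 2·(-22.1) = -44.2
Reactants: 1·(-39.9) + 2·(-20.2) = -80.3
ΔH°rxn = (-44.2) − (-80.3) = 36.1 kcal/mol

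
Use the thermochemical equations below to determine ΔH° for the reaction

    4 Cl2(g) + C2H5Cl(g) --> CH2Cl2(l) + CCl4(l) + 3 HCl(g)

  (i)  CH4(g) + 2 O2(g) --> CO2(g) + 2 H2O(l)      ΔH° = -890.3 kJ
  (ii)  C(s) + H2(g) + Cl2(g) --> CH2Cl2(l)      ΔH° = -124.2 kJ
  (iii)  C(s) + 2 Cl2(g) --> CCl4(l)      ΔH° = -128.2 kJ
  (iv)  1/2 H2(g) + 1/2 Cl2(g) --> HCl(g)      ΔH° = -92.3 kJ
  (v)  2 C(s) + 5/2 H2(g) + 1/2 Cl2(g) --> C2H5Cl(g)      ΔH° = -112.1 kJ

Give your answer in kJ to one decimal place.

ΔH° = -417.2 kJ

(i): not needed.
(ii) as written: -124.2 kJ
(iii) as written: -128.2 kJ
(iv) × 3: (3)·(-92.3) = -276.9 kJ
(v) reversed: +112.1 kJ
Since enthalpy is a state function, ΔH° = (-124.2) + (-128.2) + (-276.9) + (+112.1) = -417.2 kJ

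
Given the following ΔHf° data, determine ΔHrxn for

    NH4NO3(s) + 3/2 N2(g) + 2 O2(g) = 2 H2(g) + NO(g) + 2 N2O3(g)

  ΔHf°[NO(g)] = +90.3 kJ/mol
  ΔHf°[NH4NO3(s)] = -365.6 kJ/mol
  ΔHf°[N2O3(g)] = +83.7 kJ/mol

ΔH°rxn = Σ nΔHf°(products) − Σ nΔHf°(reactants).
Products: 2·(+0.0) + 1·(+90.3) + 2·(+83.7) = +257.7
Reactants: 1·(-365.6) + 3/2·(+0.0) + 2·(+0.0) = -365.6
ΔHrxn = (+257.7) − (-365.6) = 623.3 kJ/mol

ΔHrxn = 623.3 kJ/mol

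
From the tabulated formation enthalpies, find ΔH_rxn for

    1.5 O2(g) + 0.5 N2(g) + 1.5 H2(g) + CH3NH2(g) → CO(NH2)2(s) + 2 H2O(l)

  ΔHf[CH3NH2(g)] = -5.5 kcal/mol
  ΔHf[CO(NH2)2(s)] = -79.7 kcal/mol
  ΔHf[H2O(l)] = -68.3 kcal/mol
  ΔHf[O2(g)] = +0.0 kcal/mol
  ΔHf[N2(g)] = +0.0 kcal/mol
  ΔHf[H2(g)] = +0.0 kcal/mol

ΔH_rxn = -210.8 kcal/mol

Products: 1·(-79.7) + 2·(-68.3) = -216.3
Reactants: 3/2·(+0.0) + 1/2·(+0.0) + 3/2·(+0.0) + 1·(-5.5) = -5.5
ΔH_rxn = (-216.3) − (-5.5) = -210.8 kcal/mol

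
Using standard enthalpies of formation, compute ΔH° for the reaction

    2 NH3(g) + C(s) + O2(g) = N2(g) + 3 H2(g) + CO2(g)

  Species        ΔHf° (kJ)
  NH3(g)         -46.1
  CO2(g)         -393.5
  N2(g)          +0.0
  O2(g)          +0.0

ΔH°rxn = Σ nΔHf°(products) − Σ nΔHf°(reactants).
Products: 1·(+0.0) + 3·(+0.0) + 1·(-393.5) = -393.5
Reactants: 2·(-46.1) + 1·(+0.0) + 1·(+0.0) = -92.2
ΔH° = (-393.5) − (-92.2) = -301.3 kJ

ΔH° = -301.3 kJ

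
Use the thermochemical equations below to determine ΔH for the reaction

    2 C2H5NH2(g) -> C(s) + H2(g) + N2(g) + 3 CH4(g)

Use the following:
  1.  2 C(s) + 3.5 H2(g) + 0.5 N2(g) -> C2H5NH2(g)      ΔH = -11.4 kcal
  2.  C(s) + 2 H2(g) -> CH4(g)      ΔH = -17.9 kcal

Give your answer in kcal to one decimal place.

eq. 1 reversed and × 2: (-2)·(-11.4) = +22.8 kcal
eq. 2 × 3: (3)·(-17.9) = -53.7 kcal
Since enthalpy is a state function, ΔH = (-2)·(-11.4) + (3)·(-17.9) = -30.9 kcal

ΔH = -30.9 kcal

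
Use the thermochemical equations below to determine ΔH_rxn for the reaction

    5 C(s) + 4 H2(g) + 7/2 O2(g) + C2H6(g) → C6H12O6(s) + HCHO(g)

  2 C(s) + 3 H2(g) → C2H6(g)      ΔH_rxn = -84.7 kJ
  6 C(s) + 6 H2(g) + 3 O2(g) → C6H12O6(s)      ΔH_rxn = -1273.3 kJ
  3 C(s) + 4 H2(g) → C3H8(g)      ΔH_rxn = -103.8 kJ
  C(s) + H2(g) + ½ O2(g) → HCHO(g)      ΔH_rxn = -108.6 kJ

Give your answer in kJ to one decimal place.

ΔH_rxn = -1297.2 kJ

equation 1 reversed (reverse to put C2H6(g) on the reactant side): +84.7 kJ
equation 2 as written (C6H12O6(s) already on the product side): -1273.3 kJ
equation 3: not needed (C3H8(g) appears nowhere else).
equation 4 as written (HCHO(g) already on the product side): -108.6 kJ
ΔH_rxn = (-1)·(-84.7) + (1)·(-1273.3) + (1)·(-108.6) = -1297.2 kJ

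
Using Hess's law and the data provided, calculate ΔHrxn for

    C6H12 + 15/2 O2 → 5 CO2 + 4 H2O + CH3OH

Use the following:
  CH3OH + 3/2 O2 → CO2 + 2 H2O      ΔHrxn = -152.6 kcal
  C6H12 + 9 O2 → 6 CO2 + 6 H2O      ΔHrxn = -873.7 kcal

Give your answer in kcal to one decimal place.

ΔHrxn = -721.1 kcal

equation 1 reversed: +152.6 kcal
equation 2 as written: -873.7 kcal
ΔHrxn = (-1)·(-152.6) + (1)·(-873.7) = -721.1 kcal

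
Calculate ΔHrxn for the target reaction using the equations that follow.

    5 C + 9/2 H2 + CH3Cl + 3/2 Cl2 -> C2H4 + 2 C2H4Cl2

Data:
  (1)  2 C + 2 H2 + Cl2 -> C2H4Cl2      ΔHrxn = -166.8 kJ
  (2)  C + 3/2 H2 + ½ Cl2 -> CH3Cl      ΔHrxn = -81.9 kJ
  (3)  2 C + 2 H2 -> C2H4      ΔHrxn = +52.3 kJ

(1) × 2: (2)·(-166.8) = -333.6 kJ
(2) reversed: +81.9 kJ
(3) as written: +52.3 kJ
Summing the manipulated equations, ΔHrxn = (-333.6) + (+81.9) + (+52.3) = -199.4 kJ

ΔHrxn = -199.4 kJ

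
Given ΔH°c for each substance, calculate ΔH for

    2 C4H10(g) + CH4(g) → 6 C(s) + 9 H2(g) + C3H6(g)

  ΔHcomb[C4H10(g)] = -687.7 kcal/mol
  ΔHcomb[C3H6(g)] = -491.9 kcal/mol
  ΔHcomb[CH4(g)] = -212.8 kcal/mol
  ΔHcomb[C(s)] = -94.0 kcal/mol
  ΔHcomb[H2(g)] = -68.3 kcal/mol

ΔH = 82.4 kcal/mol

With combustion enthalpies, reactants minus products:
= [2·(-687.7) + 1·(-212.8)] − [6·(-94.0) + 9·(-68.3) + 1·(-491.9)]
= 82.4 kcal/mol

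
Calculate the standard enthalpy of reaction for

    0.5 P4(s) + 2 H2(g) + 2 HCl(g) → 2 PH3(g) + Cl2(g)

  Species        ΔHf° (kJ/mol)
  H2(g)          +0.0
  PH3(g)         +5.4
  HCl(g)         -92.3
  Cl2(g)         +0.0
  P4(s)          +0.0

ΔH° = 195.4 kJ/mol

Products: 2·(+5.4) + 1·(+0.0) = +10.8
Reactants: 1/2·(+0.0) + 2·(+0.0) + 2·(-92.3) = -184.6
ΔH° = (+10.8) − (-184.6) = 195.4 kJ/mol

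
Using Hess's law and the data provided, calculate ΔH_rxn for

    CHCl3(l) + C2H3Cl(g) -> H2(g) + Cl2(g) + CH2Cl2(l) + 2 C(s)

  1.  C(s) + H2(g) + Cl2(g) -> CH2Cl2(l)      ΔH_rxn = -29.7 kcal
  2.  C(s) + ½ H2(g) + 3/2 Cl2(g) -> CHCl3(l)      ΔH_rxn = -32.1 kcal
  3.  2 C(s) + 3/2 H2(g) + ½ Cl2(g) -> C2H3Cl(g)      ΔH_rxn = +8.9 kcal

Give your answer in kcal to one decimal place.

ΔH_rxn = -6.5 kcal

eq. 1 as written: -29.7 kcal
eq. 2 reversed: +32.1 kcal
eq. 3 reversed: -8.9 kcal
Summing the manipulated equations, ΔH_rxn = (-29.7) + (+32.1) + (-8.9) = -6.5 kcal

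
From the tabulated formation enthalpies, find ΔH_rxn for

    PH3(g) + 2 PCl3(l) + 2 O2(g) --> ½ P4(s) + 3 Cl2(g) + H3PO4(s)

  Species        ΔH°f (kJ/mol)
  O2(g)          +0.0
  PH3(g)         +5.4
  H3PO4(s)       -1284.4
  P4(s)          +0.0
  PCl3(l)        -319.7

ΔH_rxn = -650.4 kJ/mol

Products: 1/2·(+0.0) + 3·(+0.0) + 1·(-1284.4) = -1284.4
Reactants: 1·(+5.4) + 2·(-319.7) + 2·(+0.0) = -634.0
ΔH_rxn = (-1284.4) − (-634.0) = -650.4 kJ/mol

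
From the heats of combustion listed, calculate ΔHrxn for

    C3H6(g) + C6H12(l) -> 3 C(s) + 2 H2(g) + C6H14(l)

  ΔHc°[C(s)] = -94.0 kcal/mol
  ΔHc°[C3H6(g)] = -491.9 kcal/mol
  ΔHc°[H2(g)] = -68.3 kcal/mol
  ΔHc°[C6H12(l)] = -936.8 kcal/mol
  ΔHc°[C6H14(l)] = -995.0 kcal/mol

ΔHrxn = -15.1 kcal/mol

Using ΔH = Σ nΔHc°(reactants) − Σ nΔHc°(products):
= [1·(-491.9) + 1·(-936.8)] − [3·(-94.0) + 2·(-68.3) + 1·(-995.0)]
= -15.1 kcal/mol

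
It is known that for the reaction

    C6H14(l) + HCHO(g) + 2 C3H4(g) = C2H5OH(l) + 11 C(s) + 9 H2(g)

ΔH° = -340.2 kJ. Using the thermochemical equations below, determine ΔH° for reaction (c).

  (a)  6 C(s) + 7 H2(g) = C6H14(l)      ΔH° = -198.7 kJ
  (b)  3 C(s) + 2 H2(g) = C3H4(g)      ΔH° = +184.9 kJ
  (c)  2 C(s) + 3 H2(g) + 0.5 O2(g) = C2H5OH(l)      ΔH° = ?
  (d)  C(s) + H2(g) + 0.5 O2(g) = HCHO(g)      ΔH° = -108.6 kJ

ΔH° = -277.7 kJ

(a) reversed: +198.7 kJ
(b) reversed and × 2: (-2)·(+184.9) = -369.8 kJ
(c) as written: contributes x
(d) reversed: +108.6 kJ
-340.2 = (+198.7) + (-369.8) + (+108.6) + x
x = (-340.2 − (-62.5)) / (1) = -277.7 kJ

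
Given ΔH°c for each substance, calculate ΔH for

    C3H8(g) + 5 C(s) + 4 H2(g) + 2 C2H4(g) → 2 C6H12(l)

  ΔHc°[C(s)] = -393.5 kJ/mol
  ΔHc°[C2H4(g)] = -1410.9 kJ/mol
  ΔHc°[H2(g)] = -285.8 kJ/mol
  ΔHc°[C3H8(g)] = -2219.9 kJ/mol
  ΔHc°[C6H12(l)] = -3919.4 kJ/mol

ΔH = -313.6 kJ/mol

With combustion enthalpies, reactants minus products:
= [1·(-2219.9) + 5·(-393.5) + 4·(-285.8) + 2·(-1410.9)] − [2·(-3919.4)]
= -313.6 kJ/mol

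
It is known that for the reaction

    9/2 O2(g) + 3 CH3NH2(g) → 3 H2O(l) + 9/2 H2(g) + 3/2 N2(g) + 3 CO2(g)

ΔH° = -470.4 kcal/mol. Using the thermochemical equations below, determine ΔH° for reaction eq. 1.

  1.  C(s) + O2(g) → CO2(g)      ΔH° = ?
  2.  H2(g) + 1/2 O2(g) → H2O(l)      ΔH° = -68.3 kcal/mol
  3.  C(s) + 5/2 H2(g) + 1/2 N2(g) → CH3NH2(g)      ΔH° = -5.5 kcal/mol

eq. 1 × 3: contributes 3·x
eq. 2 × 3: (3)·(-68.3) = -204.9 kcal/mol
eq. 3 reversed and × 3: (-3)·(-5.5) = +16.5 kcal/mol
-470.4 = (-204.9) + (+16.5) + 3·x
x = (-470.4 − (-188.4)) / (3) = -94.0 kcal/mol

ΔH° = -94.0 kcal/mol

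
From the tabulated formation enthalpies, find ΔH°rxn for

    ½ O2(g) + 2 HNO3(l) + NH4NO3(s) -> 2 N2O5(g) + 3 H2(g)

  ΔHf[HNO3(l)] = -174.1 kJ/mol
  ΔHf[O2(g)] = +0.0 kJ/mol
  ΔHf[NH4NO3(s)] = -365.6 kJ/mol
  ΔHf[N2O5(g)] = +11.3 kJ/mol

ΔH°rxn = 736.4 kJ/mol

Products: 2·(+11.3) + 3·(+0.0) = +22.6
Reactants: 1/2·(+0.0) + 2·(-174.1) + 1·(-365.6) = -713.8
ΔH°rxn = (+22.6) − (-713.8) = 736.4 kJ/mol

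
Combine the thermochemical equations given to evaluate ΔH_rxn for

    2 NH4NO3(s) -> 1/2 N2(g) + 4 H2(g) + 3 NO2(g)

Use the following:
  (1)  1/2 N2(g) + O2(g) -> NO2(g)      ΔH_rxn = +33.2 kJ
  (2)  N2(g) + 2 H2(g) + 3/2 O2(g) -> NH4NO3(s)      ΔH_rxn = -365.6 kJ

ΔH_rxn = 830.8 kJ

(1) × 3 (×3 to match 3 NO2(g) in the target): (3)·(+33.2) = +99.6 kJ
(2) reversed and × 2 (NH4NO3(s) must end up as a reactant; ×2 to match 2 NH4NO3(s) in the target): (-2)·(-365.6) = +731.2 kJ
ΔH_rxn = (+99.6) + (+731.2) = 830.8 kJ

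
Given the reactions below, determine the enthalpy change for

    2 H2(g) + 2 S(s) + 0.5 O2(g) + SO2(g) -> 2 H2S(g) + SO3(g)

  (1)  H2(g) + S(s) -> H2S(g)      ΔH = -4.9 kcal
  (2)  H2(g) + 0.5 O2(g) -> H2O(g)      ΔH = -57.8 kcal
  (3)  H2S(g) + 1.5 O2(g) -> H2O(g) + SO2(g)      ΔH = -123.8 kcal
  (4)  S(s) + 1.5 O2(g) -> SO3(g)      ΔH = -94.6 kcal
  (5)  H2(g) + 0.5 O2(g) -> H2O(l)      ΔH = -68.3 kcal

ΔH = -33.5 kcal

(1) as written: -4.9 kcal
(2) as written: -57.8 kcal
(3) reversed (SO2(g) must end up as a reactant): +123.8 kcal
(4) as written (SO3(g) already on the product side): -94.6 kcal
(5): not needed (H2O(l) appears nowhere else).
ΔH = (-4.9) + (-57.8) + (+123.8) + (-94.6) = -33.5 kcal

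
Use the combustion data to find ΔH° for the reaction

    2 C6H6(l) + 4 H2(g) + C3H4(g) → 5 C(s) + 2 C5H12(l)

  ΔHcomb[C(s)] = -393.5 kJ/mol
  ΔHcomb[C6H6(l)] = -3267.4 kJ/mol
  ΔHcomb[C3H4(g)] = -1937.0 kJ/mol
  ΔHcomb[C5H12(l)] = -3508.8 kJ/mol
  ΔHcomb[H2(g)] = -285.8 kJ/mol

Using ΔH = Σ nΔHc°(reactants) − Σ nΔHc°(products):
= [2·(-3267.4) + 4·(-285.8) + 1·(-1937.0)] − [5·(-393.5) + 2·(-3508.8)]
= -629.9 kJ/mol

ΔH° = -629.9 kJ/mol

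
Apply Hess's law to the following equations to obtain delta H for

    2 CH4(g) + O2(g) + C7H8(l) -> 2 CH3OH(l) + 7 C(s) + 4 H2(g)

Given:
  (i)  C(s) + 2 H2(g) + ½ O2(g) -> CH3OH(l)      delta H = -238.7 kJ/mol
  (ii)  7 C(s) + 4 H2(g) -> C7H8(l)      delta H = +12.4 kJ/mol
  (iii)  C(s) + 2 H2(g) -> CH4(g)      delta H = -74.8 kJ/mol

(i) × 2 (scale by 2 for the 2 CH3OH(l)): (2)·(-238.7) = -477.4 kJ/mol
(ii) reversed (reverse to put C7H8(l) on the reactant side): -12.4 kJ/mol
(iii) reversed and × 2 (reverse to put CH4(g) on the reactant side; ×2 to match 2 CH4(g) in the target): (-2)·(-74.8) = +149.6 kJ/mol
delta H = (2)·(-238.7) + (-1)·(+12.4) + (-2)·(-74.8) = -340.2 kJ/mol

delta H = -340.2 kJ/mol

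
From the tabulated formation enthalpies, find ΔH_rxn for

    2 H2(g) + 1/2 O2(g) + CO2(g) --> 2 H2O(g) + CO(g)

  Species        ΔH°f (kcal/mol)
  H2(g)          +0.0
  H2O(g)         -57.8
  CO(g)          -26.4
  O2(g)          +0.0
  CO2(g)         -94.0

Products: 2·(-57.8) + 1·(-26.4) = -142.0
Reactants: 2·(+0.0) + 1/2·(+0.0) + 1·(-94.0) = -94.0
ΔH_rxn = (-142.0) − (-94.0) = -48.0 kcal/mol

ΔH_rxn = -48.0 kcal/mol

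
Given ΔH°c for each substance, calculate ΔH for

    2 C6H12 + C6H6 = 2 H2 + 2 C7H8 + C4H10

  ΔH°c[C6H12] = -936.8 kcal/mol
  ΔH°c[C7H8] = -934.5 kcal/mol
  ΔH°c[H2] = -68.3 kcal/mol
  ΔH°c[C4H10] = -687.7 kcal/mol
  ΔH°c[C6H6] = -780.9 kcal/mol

ΔH = 38.8 kcal/mol

With combustion enthalpies, reactants minus products:
= [2·(-936.8) + 1·(-780.9)] − [2·(-68.3) + 2·(-934.5) + 1·(-687.7)]
= 38.8 kcal/mol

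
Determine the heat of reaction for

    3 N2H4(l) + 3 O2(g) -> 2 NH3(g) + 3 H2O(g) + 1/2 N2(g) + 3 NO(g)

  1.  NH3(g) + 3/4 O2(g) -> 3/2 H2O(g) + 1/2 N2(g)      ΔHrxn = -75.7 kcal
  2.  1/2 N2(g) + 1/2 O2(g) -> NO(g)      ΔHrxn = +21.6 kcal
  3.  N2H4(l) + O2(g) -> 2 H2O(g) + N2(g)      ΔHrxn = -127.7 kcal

eq. 1 reversed and × 2: (-2)·(-75.7) = +151.4 kcal
eq. 2 × 3: (3)·(+21.6) = +64.8 kcal
eq. 3 × 3: (3)·(-127.7) = -383.1 kcal
By Hess's law, ΔHrxn = (+151.4) + (+64.8) + (-383.1) = -166.9 kcal

ΔHrxn = -166.9 kcal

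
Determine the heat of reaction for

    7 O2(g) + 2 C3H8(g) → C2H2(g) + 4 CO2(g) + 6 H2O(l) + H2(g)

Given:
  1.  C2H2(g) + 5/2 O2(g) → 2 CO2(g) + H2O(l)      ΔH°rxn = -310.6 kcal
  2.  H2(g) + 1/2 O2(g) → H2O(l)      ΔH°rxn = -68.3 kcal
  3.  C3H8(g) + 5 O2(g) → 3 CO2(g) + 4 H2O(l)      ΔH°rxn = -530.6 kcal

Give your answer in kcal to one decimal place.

ΔH°rxn = -682.3 kcal

eq. 1 reversed (C2H2(g) must end up as a product): +310.6 kcal
eq. 2 reversed (H2(g) must end up as a product): +68.3 kcal
eq. 3 × 2 (×2 to match 2 C3H8(g) in the target): (2)·(-530.6) = -1061.2 kcal
ΔH°rxn = (+310.6) + (+68.3) + (-1061.2) = -682.3 kcal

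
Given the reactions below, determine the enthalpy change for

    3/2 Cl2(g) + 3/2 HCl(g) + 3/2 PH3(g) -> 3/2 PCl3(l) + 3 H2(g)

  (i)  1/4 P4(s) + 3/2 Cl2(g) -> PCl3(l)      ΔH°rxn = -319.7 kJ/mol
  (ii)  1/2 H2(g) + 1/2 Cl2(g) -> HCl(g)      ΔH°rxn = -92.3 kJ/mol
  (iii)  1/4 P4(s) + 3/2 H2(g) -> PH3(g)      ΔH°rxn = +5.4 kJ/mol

ΔH°rxn = -349.2 kJ/mol

(i) × 3/2: (3/2)·(-319.7) = -479.55 kJ/mol
(ii) reversed and × 3/2: (-3/2)·(-92.3) = +138.45 kJ/mol
(iii) reversed and × 3/2: (-3/2)·(+5.4) = -8.1 kJ/mol
Summing the manipulated equations, ΔH°rxn = (-479.55) + (+138.45) + (-8.1) = -349.2 kJ/mol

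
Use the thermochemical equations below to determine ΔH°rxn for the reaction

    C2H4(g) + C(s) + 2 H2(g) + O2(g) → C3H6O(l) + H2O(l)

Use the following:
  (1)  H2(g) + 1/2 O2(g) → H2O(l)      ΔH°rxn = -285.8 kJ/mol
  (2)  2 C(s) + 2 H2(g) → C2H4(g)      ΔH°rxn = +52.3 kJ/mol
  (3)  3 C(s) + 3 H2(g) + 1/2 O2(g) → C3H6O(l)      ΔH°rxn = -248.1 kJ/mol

(1) as written: -285.8 kJ/mol
(2) reversed: -52.3 kJ/mol
(3) as written: -248.1 kJ/mol
ΔH°rxn = (1)·(-285.8) + (-1)·(+52.3) + (1)·(-248.1) = -586.2 kJ/mol

ΔH°rxn = -586.2 kJ/mol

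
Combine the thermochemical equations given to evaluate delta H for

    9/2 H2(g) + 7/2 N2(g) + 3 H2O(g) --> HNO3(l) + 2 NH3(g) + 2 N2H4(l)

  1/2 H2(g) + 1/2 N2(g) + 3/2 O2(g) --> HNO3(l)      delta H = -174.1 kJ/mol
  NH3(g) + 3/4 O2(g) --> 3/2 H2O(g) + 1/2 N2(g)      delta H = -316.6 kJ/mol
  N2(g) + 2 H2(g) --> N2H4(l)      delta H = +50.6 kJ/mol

equation 1 as written (HNO3(l) already on the product side): -174.1 kJ/mol
equation 2 reversed and × 2 (NH3(g) must end up as a product; ×2 to match 2 NH3(g) in the target): (-2)·(-316.6) = +633.2 kJ/mol
equation 3 × 2 (scale by 2 for the 2 N2H4(l)): (2)·(+50.6) = +101.2 kJ/mol
Summing the manipulated equations, delta H = (1)·(-174.1) + (-2)·(-316.6) + (2)·(+50.6) = 560.3 kJ/mol

delta H = 560.3 kJ/mol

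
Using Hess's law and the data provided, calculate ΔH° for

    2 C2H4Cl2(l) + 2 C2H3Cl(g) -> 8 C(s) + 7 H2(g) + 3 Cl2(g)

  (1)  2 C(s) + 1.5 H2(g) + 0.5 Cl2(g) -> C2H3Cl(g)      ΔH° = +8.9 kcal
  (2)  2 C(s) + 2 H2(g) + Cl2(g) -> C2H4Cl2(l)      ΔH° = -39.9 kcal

(1) reversed and × 2: (-2)·(+8.9) = -17.8 kcal
(2) reversed and × 2: (-2)·(-39.9) = +79.8 kcal
Since enthalpy is a state function, ΔH° = (-2)·(+8.9) + (-2)·(-39.9) = 62.0 kcal

ΔH° = 62.0 kcal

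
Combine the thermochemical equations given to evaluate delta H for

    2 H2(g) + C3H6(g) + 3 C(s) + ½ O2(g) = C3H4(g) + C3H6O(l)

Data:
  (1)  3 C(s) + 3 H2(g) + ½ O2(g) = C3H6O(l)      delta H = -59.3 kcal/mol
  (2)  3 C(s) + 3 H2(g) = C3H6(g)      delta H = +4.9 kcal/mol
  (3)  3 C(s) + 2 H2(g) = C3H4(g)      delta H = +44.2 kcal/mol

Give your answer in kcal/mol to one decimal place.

delta H = -20.0 kcal/mol

(1) as written: -59.3 kcal/mol
(2) reversed: -4.9 kcal/mol
(3) as written: +44.2 kcal/mol
Summing the manipulated equations, delta H = (1)·(-59.3) + (-1)·(+4.9) + (1)·(+44.2) = -20.0 kcal/mol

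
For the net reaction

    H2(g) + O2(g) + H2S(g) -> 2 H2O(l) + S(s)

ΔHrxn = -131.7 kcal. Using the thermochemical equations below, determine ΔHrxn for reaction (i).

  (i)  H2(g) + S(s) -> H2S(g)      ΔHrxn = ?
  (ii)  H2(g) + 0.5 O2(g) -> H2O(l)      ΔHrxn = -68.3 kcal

(i) reversed: contributes −x
(ii) × 2: (2)·(-68.3) = -136.6 kcal
-131.7 = (-136.6) − x
x = (-131.7 − (-136.6)) / (-1) = -4.9 kcal

ΔHrxn = -4.9 kcal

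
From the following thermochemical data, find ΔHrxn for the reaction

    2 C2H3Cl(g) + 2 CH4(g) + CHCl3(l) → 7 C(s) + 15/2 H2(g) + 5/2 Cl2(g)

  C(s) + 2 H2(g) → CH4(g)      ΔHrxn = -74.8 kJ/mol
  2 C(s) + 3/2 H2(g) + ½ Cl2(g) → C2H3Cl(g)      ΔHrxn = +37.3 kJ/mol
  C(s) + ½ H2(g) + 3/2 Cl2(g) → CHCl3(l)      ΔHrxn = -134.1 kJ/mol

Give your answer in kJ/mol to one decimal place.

equation 1 reversed and × 2 (reverse to put CH4(g) on the reactant side; scale by 2 for the 2 CH4(g)): (-2)·(-74.8) = +149.6 kJ/mol
equation 2 reversed and × 2 (C2H3Cl(g) must end up as a reactant; ×2 to match 2 C2H3Cl(g) in the target): (-2)·(+37.3) = -74.6 kJ/mol
equation 3 reversed (CHCl3(l) must end up as a reactant): +134.1 kJ/mol
Summing the manipulated equations, ΔHrxn = (+149.6) + (-74.6) + (+134.1) = 209.1 kJ/mol

ΔHrxn = 209.1 kJ/mol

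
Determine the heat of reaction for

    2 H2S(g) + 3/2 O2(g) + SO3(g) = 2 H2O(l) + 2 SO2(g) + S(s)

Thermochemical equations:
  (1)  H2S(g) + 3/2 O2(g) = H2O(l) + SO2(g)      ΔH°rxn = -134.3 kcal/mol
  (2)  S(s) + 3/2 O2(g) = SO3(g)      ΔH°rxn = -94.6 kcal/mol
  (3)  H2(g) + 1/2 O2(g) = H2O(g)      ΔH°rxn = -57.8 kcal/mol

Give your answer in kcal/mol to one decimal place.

ΔH°rxn = -174.0 kcal/mol

(1) × 2: (2)·(-134.3) = -268.6 kcal/mol
(2) reversed: +94.6 kcal/mol
(3): not needed.
Since enthalpy is a state function, ΔH°rxn = (2)·(-134.3) + (-1)·(-94.6) = -174.0 kcal/mol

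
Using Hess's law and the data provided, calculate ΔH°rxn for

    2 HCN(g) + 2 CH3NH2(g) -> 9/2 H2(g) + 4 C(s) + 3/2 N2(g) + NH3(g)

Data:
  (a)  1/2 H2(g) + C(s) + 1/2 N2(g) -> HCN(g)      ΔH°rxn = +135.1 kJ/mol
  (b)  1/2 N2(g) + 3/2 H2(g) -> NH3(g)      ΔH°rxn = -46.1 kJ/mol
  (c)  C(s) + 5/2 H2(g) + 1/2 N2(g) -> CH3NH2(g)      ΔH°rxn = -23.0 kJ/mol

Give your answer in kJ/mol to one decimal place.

ΔH°rxn = -270.3 kJ/mol

(a) reversed and × 2: (-2)·(+135.1) = -270.2 kJ/mol
(b) as written: -46.1 kJ/mol
(c) reversed and × 2: (-2)·(-23.0) = +46.0 kJ/mol
Since enthalpy is a state function, ΔH°rxn = (-270.2) + (-46.1) + (+46.0) = -270.3 kJ/mol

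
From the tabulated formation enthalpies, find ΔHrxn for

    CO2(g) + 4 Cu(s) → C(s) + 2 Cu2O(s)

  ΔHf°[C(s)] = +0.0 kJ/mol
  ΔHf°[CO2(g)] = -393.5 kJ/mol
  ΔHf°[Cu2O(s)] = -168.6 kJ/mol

Products: 1·(+0.0) + 2·(-168.6) = -337.2
Reactants: 1·(-393.5) + 4·(+0.0) = -393.5
ΔHrxn = (-337.2) − (-393.5) = 56.3 kJ/mol

ΔHrxn = 56.3 kJ/mol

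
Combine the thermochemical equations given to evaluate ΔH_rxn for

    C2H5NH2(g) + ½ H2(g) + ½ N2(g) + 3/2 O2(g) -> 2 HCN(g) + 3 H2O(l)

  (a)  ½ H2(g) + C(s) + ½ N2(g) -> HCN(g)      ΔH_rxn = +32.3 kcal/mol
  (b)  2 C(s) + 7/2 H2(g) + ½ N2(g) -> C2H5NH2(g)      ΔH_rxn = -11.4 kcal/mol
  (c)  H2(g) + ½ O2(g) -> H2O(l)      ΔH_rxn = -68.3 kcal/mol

ΔH_rxn = -128.9 kcal/mol

(a) × 2 (×2 to match 2 HCN(g) in the target): (2)·(+32.3) = +64.6 kcal/mol
(b) reversed (C2H5NH2(g) must end up as a reactant): +11.4 kcal/mol
(c) × 3 (×3 to match 3 H2O(l) in the target): (3)·(-68.3) = -204.9 kcal/mol
ΔH_rxn = (+64.6) + (+11.4) + (-204.9) = -128.9 kcal/mol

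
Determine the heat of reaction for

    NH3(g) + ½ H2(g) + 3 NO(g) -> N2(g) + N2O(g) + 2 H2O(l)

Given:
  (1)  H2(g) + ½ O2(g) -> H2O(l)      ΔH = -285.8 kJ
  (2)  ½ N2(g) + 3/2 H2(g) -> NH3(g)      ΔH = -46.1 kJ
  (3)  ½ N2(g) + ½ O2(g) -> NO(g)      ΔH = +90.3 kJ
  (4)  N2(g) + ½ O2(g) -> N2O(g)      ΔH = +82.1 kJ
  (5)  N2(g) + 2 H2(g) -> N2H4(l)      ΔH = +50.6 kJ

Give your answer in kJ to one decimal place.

(1) × 2 (scale by 2 for the 2 H2O(l)): (2)·(-285.8) = -571.6 kJ
(2) reversed (NH3(g) must end up as a reactant): +46.1 kJ
(3) reversed and × 3 (reverse to put NO(g) on the reactant side; scale by 3 for the 3 NO(g)): (-3)·(+90.3) = -270.9 kJ
(4) as written (N2O(g) already on the product side): +82.1 kJ
(5): not needed (N2H4(l) appears nowhere else).
ΔH = (2)·(-285.8) + (-1)·(-46.1) + (-3)·(+90.3) + (1)·(+82.1) = -714.3 kJ

ΔH = -714.3 kJ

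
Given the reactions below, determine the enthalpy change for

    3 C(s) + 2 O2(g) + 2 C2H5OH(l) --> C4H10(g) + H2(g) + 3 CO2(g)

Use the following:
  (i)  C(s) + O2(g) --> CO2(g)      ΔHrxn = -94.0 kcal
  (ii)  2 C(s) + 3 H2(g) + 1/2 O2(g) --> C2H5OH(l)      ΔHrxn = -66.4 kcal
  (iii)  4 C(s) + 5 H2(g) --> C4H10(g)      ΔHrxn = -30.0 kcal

ΔHrxn = -179.2 kcal

(i) × 3: (3)·(-94.0) = -282.0 kcal
(ii) reversed and × 2: (-2)·(-66.4) = +132.8 kcal
(iii) as written: -30.0 kcal
Since enthalpy is a state function, ΔHrxn = (3)·(-94.0) + (-2)·(-66.4) + (1)·(-30.0) = -179.2 kcal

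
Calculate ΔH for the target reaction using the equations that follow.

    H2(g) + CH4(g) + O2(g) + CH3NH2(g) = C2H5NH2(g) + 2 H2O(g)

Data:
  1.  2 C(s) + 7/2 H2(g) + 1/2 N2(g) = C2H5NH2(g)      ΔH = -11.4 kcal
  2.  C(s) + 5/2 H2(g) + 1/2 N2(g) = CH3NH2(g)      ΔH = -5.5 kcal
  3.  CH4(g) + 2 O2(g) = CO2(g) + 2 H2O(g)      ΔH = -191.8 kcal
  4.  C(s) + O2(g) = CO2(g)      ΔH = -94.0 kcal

ΔH = -103.7 kcal

eq. 1 as written: -11.4 kcal
eq. 2 reversed: +5.5 kcal
eq. 3 as written: -191.8 kcal
eq. 4 reversed: +94.0 kcal
Summing the manipulated equations, ΔH = (-11.4) + (+5.5) + (-191.8) + (+94.0) = -103.7 kcal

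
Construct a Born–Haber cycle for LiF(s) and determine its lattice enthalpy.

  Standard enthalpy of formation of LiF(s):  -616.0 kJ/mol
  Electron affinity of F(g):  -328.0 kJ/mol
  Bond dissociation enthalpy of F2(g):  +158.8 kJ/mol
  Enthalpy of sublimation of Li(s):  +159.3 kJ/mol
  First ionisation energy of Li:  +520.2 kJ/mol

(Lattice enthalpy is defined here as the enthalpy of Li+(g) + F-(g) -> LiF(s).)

ΔHf° = 1·ΔHsub + 1·(ΣIE) + 1/2·D(F2) + 1·EA + U
-616.0 = 1·(+159.3) + 1·(+520.2) + 1/2·(+158.8) + 1·(-328.0) + U
U = -616.0 − (+430.9) = -1046.9 kJ/mol

U = -1046.9 kJ/mol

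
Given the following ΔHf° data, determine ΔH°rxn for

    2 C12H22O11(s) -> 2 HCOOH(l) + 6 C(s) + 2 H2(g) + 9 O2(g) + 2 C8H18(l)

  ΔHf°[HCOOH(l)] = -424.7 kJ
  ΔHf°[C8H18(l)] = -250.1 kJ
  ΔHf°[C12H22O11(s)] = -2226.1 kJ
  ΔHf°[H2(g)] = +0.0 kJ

Products: 2·(-424.7) + 6·(+0.0) + 2·(+0.0) + 9·(+0.0) + 2·(-250.1) = -1349.6
Reactants: 2·(-2226.1) = -4452.2
ΔH°rxn = (-1349.6) − (-4452.2) = 3102.6 kJ

ΔH°rxn = 3102.6 kJ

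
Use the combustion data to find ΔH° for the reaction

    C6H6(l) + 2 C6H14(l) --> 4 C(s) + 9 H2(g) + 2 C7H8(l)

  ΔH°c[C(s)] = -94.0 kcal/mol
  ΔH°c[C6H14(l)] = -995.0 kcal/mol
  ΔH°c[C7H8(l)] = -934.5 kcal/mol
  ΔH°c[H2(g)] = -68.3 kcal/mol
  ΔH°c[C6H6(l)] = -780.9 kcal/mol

Using ΔH = Σ nΔHc°(reactants) − Σ nΔHc°(products):
= [1·(-780.9) + 2·(-995.0)] − [4·(-94.0) + 9·(-68.3) + 2·(-934.5)]
= 88.8 kcal/mol

ΔH° = 88.8 kcal/mol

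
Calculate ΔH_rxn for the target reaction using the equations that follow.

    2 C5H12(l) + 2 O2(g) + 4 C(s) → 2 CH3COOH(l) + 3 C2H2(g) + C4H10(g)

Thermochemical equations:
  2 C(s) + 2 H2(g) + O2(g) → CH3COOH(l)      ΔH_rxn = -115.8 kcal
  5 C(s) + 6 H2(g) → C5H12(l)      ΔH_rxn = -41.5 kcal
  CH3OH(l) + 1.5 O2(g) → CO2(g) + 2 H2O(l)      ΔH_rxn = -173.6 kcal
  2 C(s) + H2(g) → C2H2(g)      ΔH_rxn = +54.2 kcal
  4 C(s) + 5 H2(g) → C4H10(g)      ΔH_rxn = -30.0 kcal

equation 1 × 2: (2)·(-115.8) = -231.6 kcal
equation 2 reversed and × 2: (-2)·(-41.5) = +83.0 kcal
equation 3: not needed.
equation 4 × 3: (3)·(+54.2) = +162.6 kcal
equation 5 as written: -30.0 kcal
ΔH_rxn = (-231.6) + (+83.0) + (+162.6) + (-30.0) = -16.0 kcal

ΔH_rxn = -16.0 kcal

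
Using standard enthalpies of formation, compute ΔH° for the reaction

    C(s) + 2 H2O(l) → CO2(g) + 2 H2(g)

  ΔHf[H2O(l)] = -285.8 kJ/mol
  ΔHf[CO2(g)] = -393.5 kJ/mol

ΔH° = 178.1 kJ/mol

Products: 1·(-393.5) + 2·(+0.0) = -393.5
Reactants: 1·(+0.0) + 2·(-285.8) = -571.6
ΔH° = (-393.5) − (-571.6) = 178.1 kJ/mol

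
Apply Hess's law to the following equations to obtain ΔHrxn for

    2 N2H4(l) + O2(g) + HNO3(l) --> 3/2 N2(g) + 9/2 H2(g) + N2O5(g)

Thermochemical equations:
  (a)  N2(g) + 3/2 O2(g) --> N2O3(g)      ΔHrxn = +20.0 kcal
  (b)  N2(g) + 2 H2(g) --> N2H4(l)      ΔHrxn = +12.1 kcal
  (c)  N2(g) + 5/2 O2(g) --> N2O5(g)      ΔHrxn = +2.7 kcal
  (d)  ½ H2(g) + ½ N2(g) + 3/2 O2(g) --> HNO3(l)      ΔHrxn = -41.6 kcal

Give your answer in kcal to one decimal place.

ΔHrxn = 20.1 kcal

(a): not needed (N2O3(g) appears nowhere else).
(b) reversed and × 2 (N2H4(l) must end up as a reactant; scale by 2 for the 2 N2H4(l)): (-2)·(+12.1) = -24.2 kcal
(c) as written (N2O5(g) already on the product side): +2.7 kcal
(d) reversed (reverse to put HNO3(l) on the reactant side): +41.6 kcal
ΔHrxn = (-24.2) + (+2.7) + (+41.6) = 20.1 kcal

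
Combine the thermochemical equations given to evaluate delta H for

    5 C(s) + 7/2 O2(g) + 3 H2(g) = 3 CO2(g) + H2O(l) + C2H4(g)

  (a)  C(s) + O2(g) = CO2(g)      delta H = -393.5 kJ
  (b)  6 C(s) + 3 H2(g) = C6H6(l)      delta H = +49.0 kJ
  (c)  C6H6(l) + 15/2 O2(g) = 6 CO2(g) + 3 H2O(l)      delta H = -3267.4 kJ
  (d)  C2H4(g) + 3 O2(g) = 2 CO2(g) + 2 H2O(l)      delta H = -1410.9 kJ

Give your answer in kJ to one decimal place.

delta H = -1414.0 kJ

(a) reversed: +393.5 kJ
(b) as written (H2(g) already on the reactant side): +49.0 kJ
(c) as written: -3267.4 kJ
(d) reversed (C2H4(g) must end up as a product): +1410.9 kJ
By Hess's law, delta H = (+393.5) + (+49.0) + (-3267.4) + (+1410.9) = -1414.0 kJ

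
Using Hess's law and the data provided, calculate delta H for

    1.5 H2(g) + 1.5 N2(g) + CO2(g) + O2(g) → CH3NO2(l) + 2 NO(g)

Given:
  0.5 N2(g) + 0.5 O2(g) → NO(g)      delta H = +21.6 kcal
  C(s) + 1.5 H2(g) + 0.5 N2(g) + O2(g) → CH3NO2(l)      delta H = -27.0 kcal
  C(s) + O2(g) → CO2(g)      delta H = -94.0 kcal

equation 1 × 2: (2)·(+21.6) = +43.2 kcal
equation 2 as written: -27.0 kcal
equation 3 reversed: +94.0 kcal
Since enthalpy is a state function, delta H = (+43.2) + (-27.0) + (+94.0) = 110.2 kcal

delta H = 110.2 kcal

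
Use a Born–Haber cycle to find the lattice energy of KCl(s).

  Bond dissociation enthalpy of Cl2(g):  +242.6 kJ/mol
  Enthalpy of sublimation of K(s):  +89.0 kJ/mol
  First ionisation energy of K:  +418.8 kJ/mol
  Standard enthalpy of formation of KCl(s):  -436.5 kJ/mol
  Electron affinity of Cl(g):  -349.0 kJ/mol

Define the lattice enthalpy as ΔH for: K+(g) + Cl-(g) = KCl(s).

U = -716.6 kJ/mol

ΔHf° = 1·ΔHsub + 1·(ΣIE) + 1/2·D(Cl2) + 1·EA + U
-436.5 = 1·(+89.0) + 1·(+418.8) + 1/2·(+242.6) + 1·(-349.0) + U
U = -436.5 − (+280.1) = -716.6 kJ/mol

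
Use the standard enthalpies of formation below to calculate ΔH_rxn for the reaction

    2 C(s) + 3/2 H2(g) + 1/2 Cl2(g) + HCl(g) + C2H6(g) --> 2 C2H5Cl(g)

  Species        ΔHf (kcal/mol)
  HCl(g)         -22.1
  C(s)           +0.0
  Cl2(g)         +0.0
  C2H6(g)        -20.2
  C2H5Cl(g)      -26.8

ΔH_rxn = -11.3 kcal/mol

ΔH°rxn = Σ nΔHf°(products) − Σ nΔHf°(reactants).
Products: 2·(-26.8) = -53.6
Reactants: 2·(+0.0) + 3/2·(+0.0) + 1/2·(+0.0) + 1·(-22.1) + 1·(-20.2) = -42.3
ΔH_rxn = (-53.6) − (-42.3) = -11.3 kcal/mol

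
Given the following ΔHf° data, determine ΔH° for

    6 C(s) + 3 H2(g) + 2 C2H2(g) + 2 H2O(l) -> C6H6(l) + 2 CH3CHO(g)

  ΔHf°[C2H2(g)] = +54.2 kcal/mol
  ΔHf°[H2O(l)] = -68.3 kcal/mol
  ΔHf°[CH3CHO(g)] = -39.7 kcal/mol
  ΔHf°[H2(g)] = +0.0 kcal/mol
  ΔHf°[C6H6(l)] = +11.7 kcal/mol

ΔH° = -39.5 kcal/mol

Products: 1·(+11.7) + 2·(-39.7) = -67.7
Reactants: 6·(+0.0) + 3·(+0.0) + 2·(+54.2) + 2·(-68.3) = -28.2
ΔH° = (-67.7) − (-28.2) = -39.5 kcal/mol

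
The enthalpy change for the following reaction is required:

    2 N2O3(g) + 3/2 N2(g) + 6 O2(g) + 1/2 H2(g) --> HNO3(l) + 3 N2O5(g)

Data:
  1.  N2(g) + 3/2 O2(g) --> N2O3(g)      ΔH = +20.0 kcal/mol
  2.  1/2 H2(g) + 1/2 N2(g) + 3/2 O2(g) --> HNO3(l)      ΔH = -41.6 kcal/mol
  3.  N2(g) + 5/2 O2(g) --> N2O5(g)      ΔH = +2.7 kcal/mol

ΔH = -73.5 kcal/mol

eq. 1 reversed and × 2: (-2)·(+20.0) = -40.0 kcal/mol
eq. 2 as written: -41.6 kcal/mol
eq. 3 × 3: (3)·(+2.7) = +8.1 kcal/mol
By Hess's law, ΔH = (-40.0) + (-41.6) + (+8.1) = -73.5 kcal/mol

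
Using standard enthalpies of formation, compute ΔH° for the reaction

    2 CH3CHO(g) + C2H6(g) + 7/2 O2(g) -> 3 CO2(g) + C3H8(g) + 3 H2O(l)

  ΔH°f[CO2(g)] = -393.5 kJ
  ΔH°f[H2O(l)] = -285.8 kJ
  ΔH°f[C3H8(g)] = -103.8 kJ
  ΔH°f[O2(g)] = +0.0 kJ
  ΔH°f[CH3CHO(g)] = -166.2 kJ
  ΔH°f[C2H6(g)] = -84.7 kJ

ΔH° = -1724.6 kJ

ΔH°rxn = Σ nΔHf°(products) − Σ nΔHf°(reactants).
Products: 3·(-393.5) + 1·(-103.8) + 3·(-285.8) = -2141.7
Reactants: 2·(-166.2) + 1·(-84.7) + 7/2·(+0.0) = -417.1
ΔH° = (-2141.7) − (-417.1) = -1724.6 kJ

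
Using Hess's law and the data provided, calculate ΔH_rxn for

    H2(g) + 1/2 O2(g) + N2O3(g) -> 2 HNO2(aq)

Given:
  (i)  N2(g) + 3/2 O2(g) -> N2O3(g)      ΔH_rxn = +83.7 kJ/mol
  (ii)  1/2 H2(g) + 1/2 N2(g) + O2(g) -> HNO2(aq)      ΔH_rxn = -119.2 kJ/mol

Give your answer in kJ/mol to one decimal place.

(i) reversed: -83.7 kJ/mol
(ii) × 2: (2)·(-119.2) = -238.4 kJ/mol
ΔH_rxn = (-83.7) + (-238.4) = -322.1 kJ/mol

ΔH_rxn = -322.1 kJ/mol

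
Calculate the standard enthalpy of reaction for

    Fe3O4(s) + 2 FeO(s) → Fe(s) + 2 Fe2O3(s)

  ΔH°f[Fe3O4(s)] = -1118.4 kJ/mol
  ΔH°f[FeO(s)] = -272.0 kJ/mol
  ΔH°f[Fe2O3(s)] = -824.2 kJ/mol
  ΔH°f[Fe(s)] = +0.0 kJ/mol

ΔH°rxn = Σ nΔHf°(products) − Σ nΔHf°(reactants).
Products: 1·(+0.0) + 2·(-824.2) = -1648.4
Reactants: 1·(-1118.4) + 2·(-272.0) = -1662.4
ΔHrxn = (-1648.4) − (-1662.4) = 14.0 kJ/mol

ΔHrxn = 14.0 kJ/mol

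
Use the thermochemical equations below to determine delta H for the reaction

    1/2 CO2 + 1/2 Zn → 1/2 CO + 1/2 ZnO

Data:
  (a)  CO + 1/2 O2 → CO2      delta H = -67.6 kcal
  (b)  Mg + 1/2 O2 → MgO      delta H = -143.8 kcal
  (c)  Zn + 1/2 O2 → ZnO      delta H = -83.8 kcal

delta H = -8.1 kcal

(a) reversed and × 1/2 (reverse to put CO on the product side; scale by 1/2 for the 1/2 CO): (-1/2)·(-67.6) = +33.8 kcal
(b): not needed (MgO appears nowhere else).
(c) × 1/2 (×1/2 to match 1/2 ZnO in the target): (1/2)·(-83.8) = -41.9 kcal
delta H = (+33.8) + (-41.9) = -8.1 kcal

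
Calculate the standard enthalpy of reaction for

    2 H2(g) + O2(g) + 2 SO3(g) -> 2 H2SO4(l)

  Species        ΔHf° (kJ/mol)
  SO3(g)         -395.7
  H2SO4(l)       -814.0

ΔH_rxn = -836.6 kJ/mol

Products: 2·(-814.0) = -1628.0
Reactants: 2·(+0.0) + 1·(+0.0) + 2·(-395.7) = -791.4
ΔH_rxn = (-1628.0) − (-791.4) = -836.6 kJ/mol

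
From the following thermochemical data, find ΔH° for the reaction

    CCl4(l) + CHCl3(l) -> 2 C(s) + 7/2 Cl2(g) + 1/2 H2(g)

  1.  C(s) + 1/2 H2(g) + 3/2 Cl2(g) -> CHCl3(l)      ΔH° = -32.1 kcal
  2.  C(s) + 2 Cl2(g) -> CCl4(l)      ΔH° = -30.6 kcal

ΔH° = 62.7 kcal

eq. 1 reversed (CHCl3(l) must end up as a reactant): +32.1 kcal
eq. 2 reversed (reverse to put CCl4(l) on the reactant side): +30.6 kcal
ΔH° = (+32.1) + (+30.6) = 62.7 kcal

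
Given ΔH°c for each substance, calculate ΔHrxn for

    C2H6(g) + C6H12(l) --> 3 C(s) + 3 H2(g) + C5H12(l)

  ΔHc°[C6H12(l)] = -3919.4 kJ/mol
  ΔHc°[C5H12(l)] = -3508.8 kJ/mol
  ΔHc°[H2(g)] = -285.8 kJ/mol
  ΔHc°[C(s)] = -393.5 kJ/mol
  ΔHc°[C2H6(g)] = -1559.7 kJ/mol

Using ΔH = Σ nΔHc°(reactants) − Σ nΔHc°(products):
= [1·(-1559.7) + 1·(-3919.4)] − [3·(-393.5) + 3·(-285.8) + 1·(-3508.8)]
= 67.6 kJ/mol

ΔHrxn = 67.6 kJ/mol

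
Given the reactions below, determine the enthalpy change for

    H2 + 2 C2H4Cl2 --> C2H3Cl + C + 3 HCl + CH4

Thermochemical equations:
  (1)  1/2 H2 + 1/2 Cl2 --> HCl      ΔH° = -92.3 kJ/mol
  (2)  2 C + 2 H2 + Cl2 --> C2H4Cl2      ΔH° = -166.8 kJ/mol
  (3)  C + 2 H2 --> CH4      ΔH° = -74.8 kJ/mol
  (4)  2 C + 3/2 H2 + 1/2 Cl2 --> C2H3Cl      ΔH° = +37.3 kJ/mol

ΔH° = 19.2 kJ/mol

(1) × 3: (3)·(-92.3) = -276.9 kJ/mol
(2) reversed and × 2: (-2)·(-166.8) = +333.6 kJ/mol
(3) as written: -74.8 kJ/mol
(4) as written: +37.3 kJ/mol
ΔH° = (-276.9) + (+333.6) + (-74.8) + (+37.3) = 19.2 kJ/mol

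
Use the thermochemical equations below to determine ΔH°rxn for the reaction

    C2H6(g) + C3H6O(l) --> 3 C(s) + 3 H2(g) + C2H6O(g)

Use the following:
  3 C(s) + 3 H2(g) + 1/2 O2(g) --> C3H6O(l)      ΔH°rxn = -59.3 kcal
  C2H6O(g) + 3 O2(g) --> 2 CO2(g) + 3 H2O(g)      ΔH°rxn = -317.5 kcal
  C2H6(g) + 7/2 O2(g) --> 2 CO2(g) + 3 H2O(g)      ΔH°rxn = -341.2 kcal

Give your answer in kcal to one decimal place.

equation 1 reversed (C3H6O(l) must end up as a reactant): +59.3 kcal
equation 2 reversed (reverse to put C2H6O(g) on the product side): +317.5 kcal
equation 3 as written (C2H6(g) already on the reactant side): -341.2 kcal
ΔH°rxn = (-1)·(-59.3) + (-1)·(-317.5) + (1)·(-341.2) = 35.6 kcal

ΔH°rxn = 35.6 kcal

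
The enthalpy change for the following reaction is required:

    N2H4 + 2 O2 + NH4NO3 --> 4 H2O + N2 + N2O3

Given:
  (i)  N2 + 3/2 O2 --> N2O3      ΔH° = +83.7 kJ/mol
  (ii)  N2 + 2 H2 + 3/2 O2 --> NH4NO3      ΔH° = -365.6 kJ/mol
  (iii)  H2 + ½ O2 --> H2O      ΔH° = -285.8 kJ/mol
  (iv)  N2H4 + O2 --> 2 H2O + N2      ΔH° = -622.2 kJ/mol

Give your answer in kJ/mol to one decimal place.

ΔH° = -744.5 kJ/mol

(i) as written: +83.7 kJ/mol
(ii) reversed: +365.6 kJ/mol
(iii) × 2: (2)·(-285.8) = -571.6 kJ/mol
(iv) as written: -622.2 kJ/mol
Summing the manipulated equations, ΔH° = (1)·(+83.7) + (-1)·(-365.6) + (2)·(-285.8) + (1)·(-622.2) = -744.5 kJ/mol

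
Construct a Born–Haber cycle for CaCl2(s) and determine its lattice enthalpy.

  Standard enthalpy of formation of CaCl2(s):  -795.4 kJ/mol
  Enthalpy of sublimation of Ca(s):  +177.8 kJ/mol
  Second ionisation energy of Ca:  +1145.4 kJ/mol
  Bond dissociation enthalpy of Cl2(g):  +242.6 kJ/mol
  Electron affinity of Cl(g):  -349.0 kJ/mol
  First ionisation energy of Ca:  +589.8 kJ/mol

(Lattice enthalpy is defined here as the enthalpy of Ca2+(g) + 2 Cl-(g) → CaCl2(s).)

U = -2253.0 kJ/mol

ΔHf° = 1·ΔHsub + 1·(ΣIE) + 1·D(Cl2) + 2·EA + U
-795.4 = 1·(+177.8) + 1·(+1735.2) + 1·(+242.6) + 2·(-349.0) + U
U = -795.4 − (+1457.6) = -2253.0 kJ/mol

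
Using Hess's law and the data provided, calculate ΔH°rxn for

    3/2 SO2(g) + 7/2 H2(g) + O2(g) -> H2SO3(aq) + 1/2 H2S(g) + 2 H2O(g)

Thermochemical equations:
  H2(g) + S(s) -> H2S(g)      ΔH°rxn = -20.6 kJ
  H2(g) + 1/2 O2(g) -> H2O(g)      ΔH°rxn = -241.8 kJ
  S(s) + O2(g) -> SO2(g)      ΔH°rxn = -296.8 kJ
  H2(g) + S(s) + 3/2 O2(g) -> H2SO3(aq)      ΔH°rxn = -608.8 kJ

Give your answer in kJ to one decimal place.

ΔH°rxn = -657.5 kJ

equation 1 × 1/2: (1/2)·(-20.6) = -10.3 kJ
equation 2 × 2: (2)·(-241.8) = -483.6 kJ
equation 3 reversed and × 3/2: (-3/2)·(-296.8) = +445.2 kJ
equation 4 as written: -608.8 kJ
Summing the manipulated equations, ΔH°rxn = (1/2)·(-20.6) + (2)·(-241.8) + (-3/2)·(-296.8) + (1)·(-608.8) = -657.5 kJ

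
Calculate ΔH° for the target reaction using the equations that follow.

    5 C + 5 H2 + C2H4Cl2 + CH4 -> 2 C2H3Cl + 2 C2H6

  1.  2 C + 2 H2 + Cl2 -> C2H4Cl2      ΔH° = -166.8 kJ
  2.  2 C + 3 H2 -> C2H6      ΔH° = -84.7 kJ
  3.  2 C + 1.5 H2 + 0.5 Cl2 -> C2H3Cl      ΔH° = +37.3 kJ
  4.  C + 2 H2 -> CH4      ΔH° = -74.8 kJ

ΔH° = 146.8 kJ

eq. 1 reversed: +166.8 kJ
eq. 2 × 2: (2)·(-84.7) = -169.4 kJ
eq. 3 × 2: (2)·(+37.3) = +74.6 kJ
eq. 4 reversed: +74.8 kJ
Summing the manipulated equations, ΔH° = (+166.8) + (-169.4) + (+74.6) + (+74.8) = 146.8 kJ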